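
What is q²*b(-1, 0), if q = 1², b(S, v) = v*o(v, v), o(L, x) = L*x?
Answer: 0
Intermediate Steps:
b(S, v) = v³ (b(S, v) = v*(v*v) = v*v² = v³)
q = 1
q²*b(-1, 0) = 1²*0³ = 1*0 = 0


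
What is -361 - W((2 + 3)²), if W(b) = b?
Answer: -386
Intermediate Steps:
-361 - W((2 + 3)²) = -361 - (2 + 3)² = -361 - 1*5² = -361 - 1*25 = -361 - 25 = -386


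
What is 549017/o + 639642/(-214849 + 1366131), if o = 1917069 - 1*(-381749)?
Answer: 1051246966475/1323293892338 ≈ 0.79442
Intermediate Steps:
o = 2298818 (o = 1917069 + 381749 = 2298818)
549017/o + 639642/(-214849 + 1366131) = 549017/2298818 + 639642/(-214849 + 1366131) = 549017*(1/2298818) + 639642/1151282 = 549017/2298818 + 639642*(1/1151282) = 549017/2298818 + 319821/575641 = 1051246966475/1323293892338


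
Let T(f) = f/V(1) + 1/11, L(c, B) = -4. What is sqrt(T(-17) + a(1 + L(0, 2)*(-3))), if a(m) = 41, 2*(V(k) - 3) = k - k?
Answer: sqrt(38577)/33 ≈ 5.9518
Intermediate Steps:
V(k) = 3 (V(k) = 3 + (k - k)/2 = 3 + (1/2)*0 = 3 + 0 = 3)
T(f) = 1/11 + f/3 (T(f) = f/3 + 1/11 = 1/11 + f/3)
sqrt(T(-17) + a(1 + L(0, 2)*(-3))) = sqrt((1/11 + (1/3)*(-17)) + 41) = sqrt((1/11 - 17/3) + 41) = sqrt(-184/33 + 41) = sqrt(1169/33) = sqrt(38577)/33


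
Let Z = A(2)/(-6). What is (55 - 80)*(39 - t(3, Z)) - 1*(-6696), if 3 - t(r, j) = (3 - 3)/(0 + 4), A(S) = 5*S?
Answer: 5796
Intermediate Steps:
Z = -5/3 (Z = (5*2)/(-6) = 10*(-1/6) = -5/3 ≈ -1.6667)
t(r, j) = 3 (t(r, j) = 3 - (3 - 3)/(0 + 4) = 3 - 0/4 = 3 - 1*0 = 3 + 0 = 3)
(55 - 80)*(39 - t(3, Z)) - 1*(-6696) = (55 - 80)*(39 - 1*3) - 1*(-6696) = -25*(39 - 3) + 6696 = -25*36 + 6696 = -900 + 6696 = 5796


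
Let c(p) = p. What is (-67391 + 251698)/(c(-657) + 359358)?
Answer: 184307/358701 ≈ 0.51382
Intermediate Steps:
(-67391 + 251698)/(c(-657) + 359358) = (-67391 + 251698)/(-657 + 359358) = 184307/358701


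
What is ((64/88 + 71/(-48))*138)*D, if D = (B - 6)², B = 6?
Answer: 0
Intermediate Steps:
D = 0 (D = (6 - 6)² = 0² = 0)
((64/88 + 71/(-48))*138)*D = ((64/88 + 71/(-48))*138)*0 = ((64*(1/88) + 71*(-1/48))*138)*0 = ((8/11 - 71/48)*138)*0 = -397/528*138*0 = -9131/88*0 = 0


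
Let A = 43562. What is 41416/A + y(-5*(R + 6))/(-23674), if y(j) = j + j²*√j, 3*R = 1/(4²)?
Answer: 23563050761/24750882912 - 35496425*I*√15/654538752 ≈ 0.95201 - 0.21004*I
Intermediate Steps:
R = 1/48 (R = 1/(3*(4²)) = (⅓)/16 = (⅓)*(1/16) = 1/48 ≈ 0.020833)
y(j) = j + j^(5/2)
41416/A + y(-5*(R + 6))/(-23674) = 41416/43562 + (-5*(1/48 + 6) + (-5*(1/48 + 6))^(5/2))/(-23674) = 41416*(1/43562) + (-5*289/48 + (-5*289/48)^(5/2))*(-1/23674) = 20708/21781 + (-1445/48 + (-1445/48)^(5/2))*(-1/23674) = 20708/21781 + (-1445/48 + 35496425*I*√15/27648)*(-1/23674) = 20708/21781 + (1445/1136352 - 35496425*I*√15/654538752) = 23563050761/24750882912 - 35496425*I*√15/654538752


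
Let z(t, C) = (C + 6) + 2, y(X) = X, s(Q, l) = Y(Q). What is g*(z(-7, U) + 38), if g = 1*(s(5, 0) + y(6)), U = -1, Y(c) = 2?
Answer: 360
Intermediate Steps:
s(Q, l) = 2
z(t, C) = 8 + C (z(t, C) = (6 + C) + 2 = 8 + C)
g = 8 (g = 1*(2 + 6) = 1*8 = 8)
g*(z(-7, U) + 38) = 8*((8 - 1) + 38) = 8*(7 + 38) = 8*45 = 360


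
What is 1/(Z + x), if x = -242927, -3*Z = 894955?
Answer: -3/1623736 ≈ -1.8476e-6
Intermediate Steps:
Z = -894955/3 (Z = -⅓*894955 = -894955/3 ≈ -2.9832e+5)
1/(Z + x) = 1/(-894955/3 - 242927) = 1/(-1623736/3) = -3/1623736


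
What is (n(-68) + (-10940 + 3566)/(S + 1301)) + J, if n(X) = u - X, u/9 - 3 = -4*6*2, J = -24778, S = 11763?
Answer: -164054867/6532 ≈ -25116.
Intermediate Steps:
u = -405 (u = 27 + 9*(-4*6*2) = 27 + 9*(-24*2) = 27 + 9*(-48) = 27 - 432 = -405)
n(X) = -405 - X
(n(-68) + (-10940 + 3566)/(S + 1301)) + J = ((-405 - 1*(-68)) + (-10940 + 3566)/(11763 + 1301)) - 24778 = ((-405 + 68) - 7374/13064) - 24778 = (-337 - 7374*1/13064) - 24778 = (-337 - 3687/6532) - 24778 = -2204971/6532 - 24778 = -164054867/6532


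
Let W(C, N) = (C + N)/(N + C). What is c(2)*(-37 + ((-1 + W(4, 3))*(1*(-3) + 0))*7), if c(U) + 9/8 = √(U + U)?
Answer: -259/8 ≈ -32.375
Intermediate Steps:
W(C, N) = 1 (W(C, N) = (C + N)/(C + N) = 1)
c(U) = -9/8 + √2*√U (c(U) = -9/8 + √(U + U) = -9/8 + √(2*U) = -9/8 + √2*√U)
c(2)*(-37 + ((-1 + W(4, 3))*(1*(-3) + 0))*7) = (-9/8 + √2*√2)*(-37 + ((-1 + 1)*(1*(-3) + 0))*7) = (-9/8 + 2)*(-37 + (0*(-3 + 0))*7) = 7*(-37 + (0*(-3))*7)/8 = 7*(-37 + 0*7)/8 = 7*(-37 + 0)/8 = (7/8)*(-37) = -259/8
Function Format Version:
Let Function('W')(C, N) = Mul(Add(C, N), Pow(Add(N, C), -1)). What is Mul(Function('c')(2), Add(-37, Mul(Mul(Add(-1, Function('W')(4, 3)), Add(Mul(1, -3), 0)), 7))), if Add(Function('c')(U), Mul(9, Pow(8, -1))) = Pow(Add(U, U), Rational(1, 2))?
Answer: Rational(-259, 8) ≈ -32.375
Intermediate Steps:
Function('W')(C, N) = 1 (Function('W')(C, N) = Mul(Add(C, N), Pow(Add(C, N), -1)) = 1)
Function('c')(U) = Add(Rational(-9, 8), Mul(Pow(2, Rational(1, 2)), Pow(U, Rational(1, 2)))) (Function('c')(U) = Add(Rational(-9, 8), Pow(Add(U, U), Rational(1, 2))) = Add(Rational(-9, 8), Pow(Mul(2, U), Rational(1, 2))) = Add(Rational(-9, 8), Mul(Pow(2, Rational(1, 2)), Pow(U, Rational(1, 2)))))
Mul(Function('c')(2), Add(-37, Mul(Mul(Add(-1, Function('W')(4, 3)), Add(Mul(1, -3), 0)), 7))) = Mul(Add(Rational(-9, 8), Mul(Pow(2, Rational(1, 2)), Pow(2, Rational(1, 2)))), Add(-37, Mul(Mul(Add(-1, 1), Add(Mul(1, -3), 0)), 7))) = Mul(Add(Rational(-9, 8), 2), Add(-37, Mul(Mul(0, Add(-3, 0)), 7))) = Mul(Rational(7, 8), Add(-37, Mul(Mul(0, -3), 7))) = Mul(Rational(7, 8), Add(-37, Mul(0, 7))) = Mul(Rational(7, 8), Add(-37, 0)) = Mul(Rational(7, 8), -37) = Rational(-259, 8)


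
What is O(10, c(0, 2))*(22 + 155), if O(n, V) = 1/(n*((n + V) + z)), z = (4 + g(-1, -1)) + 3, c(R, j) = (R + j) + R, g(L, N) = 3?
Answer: 177/220 ≈ 0.80455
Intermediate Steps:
c(R, j) = j + 2*R
z = 10 (z = (4 + 3) + 3 = 7 + 3 = 10)
O(n, V) = 1/(n*(10 + V + n)) (O(n, V) = 1/(n*((n + V) + 10)) = 1/(n*((V + n) + 10)) = 1/(n*(10 + V + n)))
O(10, c(0, 2))*(22 + 155) = (1/(10*(10 + (2 + 2*0) + 10)))*(22 + 155) = (1/(10*(10 + (2 + 0) + 10)))*177 = (1/(10*(10 + 2 + 10)))*177 = ((⅒)/22)*177 = ((⅒)*(1/22))*177 = (1/220)*177 = 177/220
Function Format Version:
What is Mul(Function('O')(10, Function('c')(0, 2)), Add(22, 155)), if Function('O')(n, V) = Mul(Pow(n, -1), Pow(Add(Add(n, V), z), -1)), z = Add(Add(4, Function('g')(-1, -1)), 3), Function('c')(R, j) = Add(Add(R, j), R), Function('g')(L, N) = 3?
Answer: Rational(177, 220) ≈ 0.80455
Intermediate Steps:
Function('c')(R, j) = Add(j, Mul(2, R))
z = 10 (z = Add(Add(4, 3), 3) = Add(7, 3) = 10)
Function('O')(n, V) = Mul(Pow(n, -1), Pow(Add(10, V, n), -1)) (Function('O')(n, V) = Mul(Pow(n, -1), Pow(Add(Add(n, V), 10), -1)) = Mul(Pow(n, -1), Pow(Add(Add(V, n), 10), -1)) = Mul(Pow(n, -1), Pow(Add(10, V, n), -1)))
Mul(Function('O')(10, Function('c')(0, 2)), Add(22, 155)) = Mul(Mul(Pow(10, -1), Pow(Add(10, Add(2, Mul(2, 0)), 10), -1)), Add(22, 155)) = Mul(Mul(Rational(1, 10), Pow(Add(10, Add(2, 0), 10), -1)), 177) = Mul(Mul(Rational(1, 10), Pow(Add(10, 2, 10), -1)), 177) = Mul(Mul(Rational(1, 10), Pow(22, -1)), 177) = Mul(Mul(Rational(1, 10), Rational(1, 22)), 177) = Mul(Rational(1, 220), 177) = Rational(177, 220)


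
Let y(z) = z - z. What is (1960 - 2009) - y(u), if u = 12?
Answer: -49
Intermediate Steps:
y(z) = 0
(1960 - 2009) - y(u) = (1960 - 2009) - 1*0 = -49 + 0 = -49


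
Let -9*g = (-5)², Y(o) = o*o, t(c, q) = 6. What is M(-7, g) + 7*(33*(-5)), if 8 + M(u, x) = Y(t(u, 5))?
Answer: -1127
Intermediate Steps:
Y(o) = o²
g = -25/9 (g = -⅑*(-5)² = -⅑*25 = -25/9 ≈ -2.7778)
M(u, x) = 28 (M(u, x) = -8 + 6² = -8 + 36 = 28)
M(-7, g) + 7*(33*(-5)) = 28 + 7*(33*(-5)) = 28 + 7*(-165) = 28 - 1155 = -1127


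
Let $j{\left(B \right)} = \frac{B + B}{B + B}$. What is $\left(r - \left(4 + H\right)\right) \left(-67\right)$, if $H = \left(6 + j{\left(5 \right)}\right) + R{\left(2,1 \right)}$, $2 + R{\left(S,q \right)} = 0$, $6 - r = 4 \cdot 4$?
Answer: $1273$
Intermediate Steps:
$r = -10$ ($r = 6 - 4 \cdot 4 = 6 - 16 = -10$)
$R{\left(S,q \right)} = -2$ ($R{\left(S,q \right)} = -2 + 0 = -2$)
$j{\left(B \right)} = 1$ ($j{\left(B \right)} = \frac{2 B}{2 B} = 2 B \frac{1}{2 B} = 1$)
$H = 5$ ($H = \left(6 + 1\right) - 2 = 7 - 2 = 5$)
$\left(r - \left(4 + H\right)\right) \left(-67\right) = \left(-10 - 9\right) \left(-67\right) = \left(-19\right) \left(-67\right) = 1273$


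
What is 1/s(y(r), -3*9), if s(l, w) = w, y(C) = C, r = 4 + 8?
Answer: -1/27 ≈ -0.037037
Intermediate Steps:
r = 12
1/s(y(r), -3*9) = 1/(-3*9) = 1/(-27) = -1/27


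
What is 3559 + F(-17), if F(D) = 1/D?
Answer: 60502/17 ≈ 3558.9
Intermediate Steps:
3559 + F(-17) = 3559 + 1/(-17) = 3559 - 1/17 = 60502/17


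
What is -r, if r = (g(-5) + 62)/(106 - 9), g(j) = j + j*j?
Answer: -82/97 ≈ -0.84536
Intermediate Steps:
g(j) = j + j²
r = 82/97 (r = (-5*(1 - 5) + 62)/(106 - 9) = (-5*(-4) + 62)/97 = (20 + 62)*(1/97) = 82*(1/97) = 82/97 ≈ 0.84536)
-r = -1*82/97 = -82/97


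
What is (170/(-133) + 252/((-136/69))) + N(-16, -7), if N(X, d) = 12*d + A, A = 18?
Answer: -882383/4522 ≈ -195.13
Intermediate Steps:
N(X, d) = 18 + 12*d (N(X, d) = 12*d + 18 = 18 + 12*d)
(170/(-133) + 252/((-136/69))) + N(-16, -7) = (170/(-133) + 252/((-136/69))) + (18 + 12*(-7)) = (170*(-1/133) + 252/((-136*1/69))) + (18 - 84) = (-170/133 + 252/(-136/69)) - 66 = (-170/133 + 252*(-69/136)) - 66 = (-170/133 - 4347/34) - 66 = -583931/4522 - 66 = -882383/4522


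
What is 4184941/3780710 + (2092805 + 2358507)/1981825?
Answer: 5024588097769/1498541119150 ≈ 3.3530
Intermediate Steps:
4184941/3780710 + (2092805 + 2358507)/1981825 = 4184941*(1/3780710) + 4451312*(1/1981825) = 4184941/3780710 + 4451312/1981825 = 5024588097769/1498541119150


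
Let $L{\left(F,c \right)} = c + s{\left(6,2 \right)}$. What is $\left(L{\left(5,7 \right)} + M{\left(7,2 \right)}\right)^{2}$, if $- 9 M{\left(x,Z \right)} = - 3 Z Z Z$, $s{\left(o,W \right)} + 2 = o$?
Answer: $\frac{1681}{9} \approx 186.78$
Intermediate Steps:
$s{\left(o,W \right)} = -2 + o$
$L{\left(F,c \right)} = 4 + c$ ($L{\left(F,c \right)} = c + \left(-2 + 6\right) = c + 4 = 4 + c$)
$M{\left(x,Z \right)} = \frac{Z^{3}}{3}$ ($M{\left(x,Z \right)} = - \frac{- 3 Z Z Z}{9} = - \frac{- 3 Z^{2} Z}{9} = - \frac{\left(-3\right) Z^{3}}{9} = \frac{Z^{3}}{3}$)
$\left(L{\left(5,7 \right)} + M{\left(7,2 \right)}\right)^{2} = \left(\left(4 + 7\right) + \frac{2^{3}}{3}\right)^{2} = \left(11 + \frac{1}{3} \cdot 8\right)^{2} = \left(11 + \frac{8}{3}\right)^{2} = \left(\frac{41}{3}\right)^{2} = \frac{1681}{9}$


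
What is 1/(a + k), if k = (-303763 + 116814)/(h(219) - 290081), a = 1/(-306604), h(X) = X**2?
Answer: 18558740120/14329767269 ≈ 1.2951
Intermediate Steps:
a = -1/306604 ≈ -3.2615e-6
k = 186949/242120 (k = (-303763 + 116814)/(219**2 - 290081) = -186949/(47961 - 290081) = -186949/(-242120) = -186949*(-1/242120) = 186949/242120 ≈ 0.77213)
1/(a + k) = 1/(-1/306604 + 186949/242120) = 1/(14329767269/18558740120) = 18558740120/14329767269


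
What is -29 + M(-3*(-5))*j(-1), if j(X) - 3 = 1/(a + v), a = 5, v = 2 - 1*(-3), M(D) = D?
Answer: 35/2 ≈ 17.500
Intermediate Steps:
v = 5 (v = 2 + 3 = 5)
j(X) = 31/10 (j(X) = 3 + 1/(5 + 5) = 3 + 1/10 = 31/10)
-29 + M(-3*(-5))*j(-1) = -29 - 3*(-5)*(31/10) = -29 + 15*(31/10) = -29 + 93/2 = 35/2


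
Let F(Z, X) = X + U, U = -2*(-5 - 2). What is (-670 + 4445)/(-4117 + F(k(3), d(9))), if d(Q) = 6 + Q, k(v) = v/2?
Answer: -3775/4088 ≈ -0.92343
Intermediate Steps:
U = 14 (U = -2*(-7) = 14)
k(v) = v/2 (k(v) = v*(½) = v/2)
F(Z, X) = 14 + X (F(Z, X) = X + 14 = 14 + X)
(-670 + 4445)/(-4117 + F(k(3), d(9))) = (-670 + 4445)/(-4117 + (14 + (6 + 9))) = 3775/(-4117 + (14 + 15)) = 3775/(-4117 + 29) = 3775/(-4088) = 3775*(-1/4088) = -3775/4088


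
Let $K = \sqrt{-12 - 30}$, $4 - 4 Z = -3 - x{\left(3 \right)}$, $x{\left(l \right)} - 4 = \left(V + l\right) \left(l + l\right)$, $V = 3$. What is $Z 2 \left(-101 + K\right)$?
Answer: $- \frac{4747}{2} + \frac{47 i \sqrt{42}}{2} \approx -2373.5 + 152.3 i$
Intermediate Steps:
$x{\left(l \right)} = 4 + 2 l \left(3 + l\right)$ ($x{\left(l \right)} = 4 + \left(3 + l\right) \left(l + l\right) = 4 + \left(3 + l\right) 2 l = 4 + 2 l \left(3 + l\right)$)
$Z = \frac{47}{4}$ ($Z = 1 - \frac{-3 - \left(4 + 2 \cdot 3^{2} + 6 \cdot 3\right)}{4} = 1 - \frac{-3 - \left(4 + 2 \cdot 9 + 18\right)}{4} = 1 - \frac{-3 - \left(4 + 18 + 18\right)}{4} = 1 - \frac{-3 - 40}{4} = 1 - - \frac{43}{4} = 1 + \frac{43}{4} = \frac{47}{4} \approx 11.75$)
$K = i \sqrt{42}$ ($K = \sqrt{-42} = i \sqrt{42} \approx 6.4807 i$)
$Z 2 \left(-101 + K\right) = \frac{47}{4} \cdot 2 \left(-101 + i \sqrt{42}\right) = \frac{47 \left(-101 + i \sqrt{42}\right)}{2} = - \frac{4747}{2} + \frac{47 i \sqrt{42}}{2}$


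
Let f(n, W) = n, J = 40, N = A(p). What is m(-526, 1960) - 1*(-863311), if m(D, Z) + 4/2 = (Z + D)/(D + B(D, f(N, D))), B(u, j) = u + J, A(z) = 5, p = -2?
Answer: 436833637/506 ≈ 8.6331e+5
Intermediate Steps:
N = 5
B(u, j) = 40 + u (B(u, j) = u + 40 = 40 + u)
m(D, Z) = -2 + (D + Z)/(40 + 2*D) (m(D, Z) = -2 + (Z + D)/(D + (40 + D)) = -2 + (D + Z)/(40 + 2*D))
m(-526, 1960) - 1*(-863311) = (-80 + 1960 - 3*(-526))/(2*(20 - 526)) - 1*(-863311) = (½)*(-80 + 1960 + 1578)/(-506) + 863311 = (½)*(-1/506)*3458 + 863311 = -1729/506 + 863311 = 436833637/506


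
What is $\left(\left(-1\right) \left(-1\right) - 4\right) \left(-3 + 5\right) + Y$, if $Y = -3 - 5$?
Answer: $-14$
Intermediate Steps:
$Y = -8$ ($Y = -3 - 5 = -8$)
$\left(\left(-1\right) \left(-1\right) - 4\right) \left(-3 + 5\right) + Y = \left(\left(-1\right) \left(-1\right) - 4\right) \left(-3 + 5\right) - 8 = \left(1 - 4\right) 2 - 8 = \left(-3\right) 2 - 8 = -6 - 8 = -14$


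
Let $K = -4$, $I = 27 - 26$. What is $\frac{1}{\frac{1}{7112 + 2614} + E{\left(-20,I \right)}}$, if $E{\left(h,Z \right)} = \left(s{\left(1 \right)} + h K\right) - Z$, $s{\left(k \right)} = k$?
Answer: $\frac{9726}{778081} \approx 0.0125$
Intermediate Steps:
$I = 1$
$E{\left(h,Z \right)} = 1 - Z - 4 h$ ($E{\left(h,Z \right)} = \left(1 + h \left(-4\right)\right) - Z = \left(1 - 4 h\right) - Z = 1 - Z - 4 h$)
$\frac{1}{\frac{1}{7112 + 2614} + E{\left(-20,I \right)}} = \frac{1}{\frac{1}{7112 + 2614} - -80} = \frac{1}{\frac{1}{9726} + \left(1 - 1 + 80\right)} = \frac{1}{\frac{1}{9726} + 80} = \frac{1}{\frac{778081}{9726}} = \frac{9726}{778081}$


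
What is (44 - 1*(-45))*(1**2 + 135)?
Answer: 12104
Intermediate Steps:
(44 - 1*(-45))*(1**2 + 135) = (44 + 45)*(1 + 135) = 89*136 = 12104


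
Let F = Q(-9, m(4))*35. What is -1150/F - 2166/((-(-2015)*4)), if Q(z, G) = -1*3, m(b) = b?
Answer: 904157/84630 ≈ 10.684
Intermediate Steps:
Q(z, G) = -3
F = -105 (F = -3*35 = -105)
-1150/F - 2166/((-(-2015)*4)) = -1150/(-105) - 2166/((-(-2015)*4)) = -1150*(-1/105) - 2166/((-403*(-20))) = 230/21 - 2166/8060 = 230/21 - 2166*1/8060 = 230/21 - 1083/4030 = 904157/84630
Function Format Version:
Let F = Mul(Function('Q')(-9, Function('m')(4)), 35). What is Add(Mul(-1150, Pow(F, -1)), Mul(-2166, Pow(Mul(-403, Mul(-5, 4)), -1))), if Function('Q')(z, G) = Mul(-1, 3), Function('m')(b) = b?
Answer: Rational(904157, 84630) ≈ 10.684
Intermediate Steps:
Function('Q')(z, G) = -3
F = -105 (F = Mul(-3, 35) = -105)
Add(Mul(-1150, Pow(F, -1)), Mul(-2166, Pow(Mul(-403, Mul(-5, 4)), -1))) = Add(Mul(-1150, Pow(-105, -1)), Mul(-2166, Pow(Mul(-403, Mul(-5, 4)), -1))) = Add(Mul(-1150, Rational(-1, 105)), Mul(-2166, Pow(Mul(-403, -20), -1))) = Add(Rational(230, 21), Mul(-2166, Pow(8060, -1))) = Add(Rational(230, 21), Mul(-2166, Rational(1, 8060))) = Add(Rational(230, 21), Rational(-1083, 4030)) = Rational(904157, 84630)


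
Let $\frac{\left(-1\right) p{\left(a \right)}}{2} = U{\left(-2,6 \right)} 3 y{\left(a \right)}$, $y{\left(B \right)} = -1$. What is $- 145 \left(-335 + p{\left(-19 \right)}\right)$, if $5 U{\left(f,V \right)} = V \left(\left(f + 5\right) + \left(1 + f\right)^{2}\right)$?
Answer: $44399$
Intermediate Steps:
$U{\left(f,V \right)} = \frac{V \left(5 + f + \left(1 + f\right)^{2}\right)}{5}$ ($U{\left(f,V \right)} = \frac{V \left(\left(f + 5\right) + \left(1 + f\right)^{2}\right)}{5} = \frac{V \left(\left(5 + f\right) + \left(1 + f\right)^{2}\right)}{5} = \frac{V \left(5 + f + \left(1 + f\right)^{2}\right)}{5}$)
$p{\left(a \right)} = \frac{144}{5}$ ($p{\left(a \right)} = - 2 \cdot \frac{1}{5} \cdot 6 \left(5 - 2 + \left(1 - 2\right)^{2}\right) 3 \left(-1\right) = - 2 \cdot \frac{1}{5} \cdot 6 \left(5 - 2 + \left(-1\right)^{2}\right) 3 \left(-1\right) = - 2 \cdot \frac{1}{5} \cdot 6 \left(5 - 2 + 1\right) 3 \left(-1\right) = - 2 \cdot \frac{1}{5} \cdot 6 \cdot 4 \cdot 3 \left(-1\right) = - 2 \cdot \frac{24}{5} \cdot 3 \left(-1\right) = - 2 \cdot \frac{72}{5} \left(-1\right) = \left(-2\right) \left(- \frac{72}{5}\right) = \frac{144}{5}$)
$- 145 \left(-335 + p{\left(-19 \right)}\right) = - 145 \left(-335 + \frac{144}{5}\right) = \left(-145\right) \left(- \frac{1531}{5}\right) = 44399$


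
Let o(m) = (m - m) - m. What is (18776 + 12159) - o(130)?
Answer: 31065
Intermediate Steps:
o(m) = -m (o(m) = 0 - m = -m)
(18776 + 12159) - o(130) = (18776 + 12159) - (-1)*130 = 30935 - 1*(-130) = 30935 + 130 = 31065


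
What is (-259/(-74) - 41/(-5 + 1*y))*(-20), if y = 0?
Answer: -234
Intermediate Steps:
(-259/(-74) - 41/(-5 + 1*y))*(-20) = (-259/(-74) - 41/(-5 + 1*0))*(-20) = (-259*(-1/74) - 41/(-5 + 0))*(-20) = (7/2 - 41/(-5))*(-20) = (7/2 - 41*(-⅕))*(-20) = (7/2 + 41/5)*(-20) = (117/10)*(-20) = -234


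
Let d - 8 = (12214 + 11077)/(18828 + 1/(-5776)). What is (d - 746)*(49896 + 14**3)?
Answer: -89738163323200/2313841 ≈ -3.8783e+7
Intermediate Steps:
d = 1004533032/108750527 (d = 8 + (12214 + 11077)/(18828 + 1/(-5776)) = 8 + 23291/(18828 - 1/5776) = 8 + 23291/(108750527/5776) = 8 + 23291*(5776/108750527) = 8 + 134528816/108750527 = 1004533032/108750527 ≈ 9.2370)
(d - 746)*(49896 + 14**3) = (1004533032/108750527 - 746)*(49896 + 14**3) = -80123360110*(49896 + 2744)/108750527 = -80123360110/108750527*52640 = -89738163323200/2313841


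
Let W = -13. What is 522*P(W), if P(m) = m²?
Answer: 88218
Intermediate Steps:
522*P(W) = 522*(-13)² = 522*169 = 88218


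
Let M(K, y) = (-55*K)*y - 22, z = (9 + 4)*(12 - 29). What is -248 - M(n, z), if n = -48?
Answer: 583214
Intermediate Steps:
z = -221 (z = 13*(-17) = -221)
M(K, y) = -22 - 55*K*y (M(K, y) = -55*K*y - 22 = -22 - 55*K*y)
-248 - M(n, z) = -248 - (-22 - 55*(-48)*(-221)) = -248 - (-22 - 583440) = -248 - 1*(-583462) = -248 + 583462 = 583214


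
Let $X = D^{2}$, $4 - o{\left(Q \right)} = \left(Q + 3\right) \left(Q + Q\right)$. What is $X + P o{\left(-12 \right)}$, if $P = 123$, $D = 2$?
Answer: $-26072$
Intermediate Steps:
$o{\left(Q \right)} = 4 - 2 Q \left(3 + Q\right)$ ($o{\left(Q \right)} = 4 - \left(Q + 3\right) \left(Q + Q\right) = 4 - \left(3 + Q\right) 2 Q = 4 - 2 Q \left(3 + Q\right)$)
$X = 4$ ($X = 2^{2} = 4$)
$X + P o{\left(-12 \right)} = 4 + 123 \left(4 - -72 - 2 \left(-12\right)^{2}\right) = 4 + 123 \left(4 + 72 - 288\right) = 4 + 123 \left(-212\right) = 4 - 26076 = -26072$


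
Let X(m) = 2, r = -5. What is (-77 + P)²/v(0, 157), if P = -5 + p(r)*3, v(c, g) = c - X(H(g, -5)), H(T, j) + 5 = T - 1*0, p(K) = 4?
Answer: -2450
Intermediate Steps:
H(T, j) = -5 + T (H(T, j) = -5 + (T - 1*0) = -5 + (T + 0) = -5 + T)
v(c, g) = -2 + c (v(c, g) = c - 1*2 = c - 2 = -2 + c)
P = 7 (P = -5 + 4*3 = -5 + 12 = 7)
(-77 + P)²/v(0, 157) = (-77 + 7)²/(-2 + 0) = (-70)²/(-2) = 4900*(-½) = -2450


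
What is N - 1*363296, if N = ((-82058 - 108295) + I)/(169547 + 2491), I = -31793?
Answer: -31250469697/86019 ≈ -3.6330e+5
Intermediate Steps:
N = -111073/86019 (N = ((-82058 - 108295) - 31793)/(169547 + 2491) = (-190353 - 31793)/172038 = -222146*1/172038 = -111073/86019 ≈ -1.2913)
N - 1*363296 = -111073/86019 - 1*363296 = -111073/86019 - 363296 = -31250469697/86019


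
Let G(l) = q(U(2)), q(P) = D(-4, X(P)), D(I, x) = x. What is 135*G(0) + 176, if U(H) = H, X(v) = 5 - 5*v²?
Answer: -1849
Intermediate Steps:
X(v) = 5 - 5*v²
q(P) = 5 - 5*P²
G(l) = -15 (G(l) = 5 - 5*2² = 5 - 5*4 = 5 - 20 = -15)
135*G(0) + 176 = 135*(-15) + 176 = -2025 + 176 = -1849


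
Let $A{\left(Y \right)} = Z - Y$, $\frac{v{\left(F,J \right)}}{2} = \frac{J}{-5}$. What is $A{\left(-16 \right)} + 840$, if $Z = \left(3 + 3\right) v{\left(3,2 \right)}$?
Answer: $\frac{4256}{5} \approx 851.2$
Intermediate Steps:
$v{\left(F,J \right)} = - \frac{2 J}{5}$ ($v{\left(F,J \right)} = 2 \frac{J}{-5} = 2 J \left(- \frac{1}{5}\right) = 2 \left(- \frac{J}{5}\right) = - \frac{2 J}{5}$)
$Z = - \frac{24}{5}$ ($Z = \left(3 + 3\right) \left(\left(- \frac{2}{5}\right) 2\right) = 6 \left(- \frac{4}{5}\right) = - \frac{24}{5} \approx -4.8$)
$A{\left(Y \right)} = - \frac{24}{5} - Y$
$A{\left(-16 \right)} + 840 = \left(- \frac{24}{5} - -16\right) + 840 = \left(- \frac{24}{5} + 16\right) + 840 = \frac{56}{5} + 840 = \frac{4256}{5}$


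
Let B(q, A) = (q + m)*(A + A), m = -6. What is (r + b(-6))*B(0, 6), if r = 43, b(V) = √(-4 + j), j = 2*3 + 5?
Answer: -3096 - 72*√7 ≈ -3286.5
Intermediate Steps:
j = 11 (j = 6 + 5 = 11)
b(V) = √7 (b(V) = √(-4 + 11) = √7)
B(q, A) = 2*A*(-6 + q) (B(q, A) = (q - 6)*(A + A) = (-6 + q)*(2*A) = 2*A*(-6 + q))
(r + b(-6))*B(0, 6) = (43 + √7)*(2*6*(-6 + 0)) = (43 + √7)*(2*6*(-6)) = (43 + √7)*(-72) = -3096 - 72*√7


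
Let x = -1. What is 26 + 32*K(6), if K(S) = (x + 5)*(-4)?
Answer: -486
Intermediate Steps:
K(S) = -16 (K(S) = (-1 + 5)*(-4) = 4*(-4) = -16)
26 + 32*K(6) = 26 + 32*(-16) = 26 - 512 = -486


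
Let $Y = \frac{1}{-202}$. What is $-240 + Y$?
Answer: $- \frac{48481}{202} \approx -240.0$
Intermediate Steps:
$Y = - \frac{1}{202} \approx -0.0049505$
$-240 + Y = -240 - \frac{1}{202} = - \frac{48481}{202}$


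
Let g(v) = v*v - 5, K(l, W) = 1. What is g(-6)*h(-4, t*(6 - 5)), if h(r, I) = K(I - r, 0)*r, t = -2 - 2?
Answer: -124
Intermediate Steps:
t = -4
h(r, I) = r (h(r, I) = 1*r = r)
g(v) = -5 + v**2 (g(v) = v**2 - 5 = -5 + v**2)
g(-6)*h(-4, t*(6 - 5)) = (-5 + (-6)**2)*(-4) = (-5 + 36)*(-4) = 31*(-4) = -124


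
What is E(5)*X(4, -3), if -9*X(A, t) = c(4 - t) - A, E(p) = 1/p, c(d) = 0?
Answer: 4/45 ≈ 0.088889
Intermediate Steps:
E(p) = 1/p
X(A, t) = A/9 (X(A, t) = -(0 - A)/9 = -(-1)*A/9 = A/9)
E(5)*X(4, -3) = ((1/9)*4)/5 = (1/5)*(4/9) = 4/45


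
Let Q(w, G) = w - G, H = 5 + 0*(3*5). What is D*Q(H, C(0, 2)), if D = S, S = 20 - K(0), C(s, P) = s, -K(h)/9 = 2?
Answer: 190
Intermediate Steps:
K(h) = -18 (K(h) = -9*2 = -18)
S = 38 (S = 20 - 1*(-18) = 20 + 18 = 38)
D = 38
H = 5 (H = 5 + 0*15 = 5 + 0 = 5)
D*Q(H, C(0, 2)) = 38*(5 - 1*0) = 38*(5 + 0) = 38*5 = 190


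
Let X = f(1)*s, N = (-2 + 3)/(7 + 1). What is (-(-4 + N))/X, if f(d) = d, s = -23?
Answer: -31/184 ≈ -0.16848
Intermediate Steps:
N = ⅛ (N = 1/8 = 1*(⅛) = ⅛ ≈ 0.12500)
X = -23 (X = 1*(-23) = -23)
(-(-4 + N))/X = -(-4 + ⅛)/(-23) = -1*(-31/8)*(-1/23) = (31/8)*(-1/23) = -31/184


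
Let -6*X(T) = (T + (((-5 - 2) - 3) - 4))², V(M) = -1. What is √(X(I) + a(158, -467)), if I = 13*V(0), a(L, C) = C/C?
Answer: I*√482/2 ≈ 10.977*I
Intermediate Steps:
a(L, C) = 1
I = -13 (I = 13*(-1) = -13)
X(T) = -(-14 + T)²/6 (X(T) = -(T + (((-5 - 2) - 3) - 4))²/6 = -(T + ((-7 - 3) - 4))²/6 = -(T + (-10 - 4))²/6 = -(T - 14)²/6 = -(-14 + T)²/6)
√(X(I) + a(158, -467)) = √(-(-14 - 13)²/6 + 1) = √(-⅙*(-27)² + 1) = √(-⅙*729 + 1) = √(-243/2 + 1) = √(-241/2) = I*√482/2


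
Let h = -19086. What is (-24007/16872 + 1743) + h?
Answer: -292635103/16872 ≈ -17344.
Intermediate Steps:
(-24007/16872 + 1743) + h = (-24007/16872 + 1743) - 19086 = 29383889/16872 - 19086 = -292635103/16872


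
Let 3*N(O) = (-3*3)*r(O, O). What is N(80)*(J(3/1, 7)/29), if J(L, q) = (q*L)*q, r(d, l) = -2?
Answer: 882/29 ≈ 30.414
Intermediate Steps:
J(L, q) = L*q² (J(L, q) = (L*q)*q = L*q²)
N(O) = 6 (N(O) = (-3*3*(-2))/3 = (-9*(-2))/3 = (⅓)*18 = 6)
N(80)*(J(3/1, 7)/29) = 6*(((3/1)*7²)/29) = 6*(((3*1)*49)*(1/29)) = 6*((3*49)*(1/29)) = 6*(147*(1/29)) = 6*(147/29) = 882/29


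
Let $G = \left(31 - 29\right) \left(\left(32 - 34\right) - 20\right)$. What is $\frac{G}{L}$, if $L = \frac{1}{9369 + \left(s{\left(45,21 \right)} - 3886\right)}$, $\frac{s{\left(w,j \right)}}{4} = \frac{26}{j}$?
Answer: $- \frac{5070868}{21} \approx -2.4147 \cdot 10^{5}$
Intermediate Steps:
$s{\left(w,j \right)} = \frac{104}{j}$ ($s{\left(w,j \right)} = 4 \frac{26}{j} = \frac{104}{j}$)
$L = \frac{21}{115247}$ ($L = \frac{1}{9369 - \left(3886 - \frac{104}{21}\right)} = \frac{1}{9369 + \left(104 \cdot \frac{1}{21} - 3886\right)} = \frac{1}{9369 + \left(\frac{104}{21} - 3886\right)} = \frac{1}{9369 - \frac{81502}{21}} = \frac{1}{\frac{115247}{21}} = \frac{21}{115247} \approx 0.00018222$)
$G = -44$ ($G = 2 \left(-2 - 20\right) = 2 \left(-22\right) = -44$)
$\frac{G}{L} = - \frac{44}{\frac{21}{115247}} = \left(-44\right) \frac{115247}{21} = - \frac{5070868}{21}$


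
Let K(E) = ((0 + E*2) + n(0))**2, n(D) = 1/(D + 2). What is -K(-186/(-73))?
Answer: -667489/21316 ≈ -31.314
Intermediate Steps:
n(D) = 1/(2 + D)
K(E) = (1/2 + 2*E)**2 (K(E) = ((0 + E*2) + 1/(2 + 0))**2 = ((0 + 2*E) + 1/2)**2 = (2*E + 1/2)**2 = (1/2 + 2*E)**2)
-K(-186/(-73)) = -(1 + 4*(-186/(-73)))**2/4 = -(1 + 4*(-186*(-1/73)))**2/4 = -(1 + 4*(186/73))**2/4 = -(1 + 744/73)**2/4 = -(817/73)**2/4 = -667489/(4*5329) = -1*667489/21316 = -667489/21316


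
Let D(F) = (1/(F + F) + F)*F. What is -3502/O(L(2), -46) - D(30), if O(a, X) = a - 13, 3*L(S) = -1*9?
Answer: -5453/8 ≈ -681.63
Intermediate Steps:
L(S) = -3 (L(S) = (-1*9)/3 = (1/3)*(-9) = -3)
O(a, X) = -13 + a
D(F) = F*(F + 1/(2*F)) (D(F) = (1/(2*F) + F)*F = (F + 1/(2*F))*F = F*(F + 1/(2*F)))
-3502/O(L(2), -46) - D(30) = -3502/(-13 - 3) - (1/2 + 30**2) = -3502/(-16) - (1/2 + 900) = -3502*(-1/16) - 1*1801/2 = 1751/8 - 1801/2 = -5453/8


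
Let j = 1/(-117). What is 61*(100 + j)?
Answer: 713639/117 ≈ 6099.5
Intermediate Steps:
j = -1/117 ≈ -0.0085470
61*(100 + j) = 61*(100 - 1/117) = 61*(11699/117) = 713639/117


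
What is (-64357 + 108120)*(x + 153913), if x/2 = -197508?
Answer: -10551390589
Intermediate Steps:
x = -395016 (x = 2*(-197508) = -395016)
(-64357 + 108120)*(x + 153913) = (-64357 + 108120)*(-395016 + 153913) = 43763*(-241103) = -10551390589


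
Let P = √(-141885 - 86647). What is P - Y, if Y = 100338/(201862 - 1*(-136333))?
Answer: -100338/338195 + 2*I*√57133 ≈ -0.29669 + 478.05*I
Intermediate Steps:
P = 2*I*√57133 (P = √(-228532) = 2*I*√57133 ≈ 478.05*I)
Y = 100338/338195 (Y = 100338/(201862 + 136333) = 100338/338195 ≈ 0.29669)
P - Y = 2*I*√57133 - 1*100338/338195 = 2*I*√57133 - 100338/338195 = -100338/338195 + 2*I*√57133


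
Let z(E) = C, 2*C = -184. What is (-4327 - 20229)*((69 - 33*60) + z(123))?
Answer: 49185668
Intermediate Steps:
C = -92 (C = (½)*(-184) = -92)
z(E) = -92
(-4327 - 20229)*((69 - 33*60) + z(123)) = (-4327 - 20229)*((69 - 33*60) - 92) = -24556*((69 - 1980) - 92) = -24556*(-1911 - 92) = -24556*(-2003) = 49185668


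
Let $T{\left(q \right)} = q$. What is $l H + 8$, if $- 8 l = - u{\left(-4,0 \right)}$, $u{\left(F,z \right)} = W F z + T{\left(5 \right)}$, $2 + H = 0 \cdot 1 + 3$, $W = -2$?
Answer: $\frac{69}{8} \approx 8.625$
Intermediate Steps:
$H = 1$ ($H = -2 + \left(0 \cdot 1 + 3\right) = -2 + \left(0 + 3\right) = -2 + 3 = 1$)
$u{\left(F,z \right)} = 5 - 2 F z$ ($u{\left(F,z \right)} = - 2 F z + 5 = 5 - 2 F z$)
$l = \frac{5}{8}$ ($l = - \frac{\left(-1\right) \left(5 - \left(-8\right) 0\right)}{8} = - \frac{\left(-1\right) \left(5 + 0\right)}{8} = - \frac{\left(-1\right) 5}{8} = \left(- \frac{1}{8}\right) \left(-5\right) = \frac{5}{8} \approx 0.625$)
$l H + 8 = \frac{5}{8} \cdot 1 + 8 = \frac{5}{8} + 8 = \frac{69}{8}$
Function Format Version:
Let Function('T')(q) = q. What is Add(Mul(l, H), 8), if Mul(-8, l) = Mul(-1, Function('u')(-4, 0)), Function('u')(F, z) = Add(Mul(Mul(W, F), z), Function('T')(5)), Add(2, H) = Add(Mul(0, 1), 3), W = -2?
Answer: Rational(69, 8) ≈ 8.6250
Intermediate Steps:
H = 1 (H = Add(-2, Add(Mul(0, 1), 3)) = Add(-2, Add(0, 3)) = Add(-2, 3) = 1)
Function('u')(F, z) = Add(5, Mul(-2, F, z)) (Function('u')(F, z) = Add(Mul(Mul(-2, F), z), 5) = Add(Mul(-2, F, z), 5) = Add(5, Mul(-2, F, z)))
l = Rational(5, 8) (l = Mul(Rational(-1, 8), Mul(-1, Add(5, Mul(-2, -4, 0)))) = Mul(Rational(-1, 8), Mul(-1, Add(5, 0))) = Mul(Rational(-1, 8), Mul(-1, 5)) = Mul(Rational(-1, 8), -5) = Rational(5, 8) ≈ 0.62500)
Add(Mul(l, H), 8) = Add(Mul(Rational(5, 8), 1), 8) = Add(Rational(5, 8), 8) = Rational(69, 8)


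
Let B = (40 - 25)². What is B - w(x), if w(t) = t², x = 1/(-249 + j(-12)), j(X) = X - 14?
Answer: 17015624/75625 ≈ 225.00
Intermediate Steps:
j(X) = -14 + X
x = -1/275 (x = 1/(-249 + (-14 - 12)) = 1/(-249 - 26) = 1/(-275) = -1/275 ≈ -0.0036364)
B = 225 (B = 15² = 225)
B - w(x) = 225 - (-1/275)² = 225 - 1*1/75625 = 225 - 1/75625 = 17015624/75625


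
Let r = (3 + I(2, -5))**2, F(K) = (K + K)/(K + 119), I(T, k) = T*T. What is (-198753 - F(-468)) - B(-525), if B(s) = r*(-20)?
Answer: -69023713/349 ≈ -1.9778e+5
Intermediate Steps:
I(T, k) = T**2
F(K) = 2*K/(119 + K) (F(K) = (2*K)/(119 + K) = 2*K/(119 + K))
r = 49 (r = (3 + 2**2)**2 = (3 + 4)**2 = 7**2 = 49)
B(s) = -980 (B(s) = 49*(-20) = -980)
(-198753 - F(-468)) - B(-525) = (-198753 - 2*(-468)/(119 - 468)) - 1*(-980) = (-198753 - 2*(-468)/(-349)) + 980 = (-198753 - 2*(-468)*(-1)/349) + 980 = (-198753 - 1*936/349) + 980 = (-198753 - 936/349) + 980 = -69365733/349 + 980 = -69023713/349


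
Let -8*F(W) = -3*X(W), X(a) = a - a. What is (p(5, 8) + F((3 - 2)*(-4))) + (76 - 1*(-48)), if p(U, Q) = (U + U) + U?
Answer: 139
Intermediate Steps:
X(a) = 0
p(U, Q) = 3*U (p(U, Q) = 2*U + U = 3*U)
F(W) = 0 (F(W) = -(-3)*0/8 = -⅛*0 = 0)
(p(5, 8) + F((3 - 2)*(-4))) + (76 - 1*(-48)) = (3*5 + 0) + (76 - 1*(-48)) = (15 + 0) + (76 + 48) = 15 + 124 = 139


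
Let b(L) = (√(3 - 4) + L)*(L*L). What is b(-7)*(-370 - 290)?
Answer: 226380 - 32340*I ≈ 2.2638e+5 - 32340.0*I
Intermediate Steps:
b(L) = L²*(I + L) (b(L) = (√(-1) + L)*L² = (I + L)*L² = L²*(I + L))
b(-7)*(-370 - 290) = ((-7)²*(I - 7))*(-370 - 290) = (49*(-7 + I))*(-660) = (-343 + 49*I)*(-660) = 226380 - 32340*I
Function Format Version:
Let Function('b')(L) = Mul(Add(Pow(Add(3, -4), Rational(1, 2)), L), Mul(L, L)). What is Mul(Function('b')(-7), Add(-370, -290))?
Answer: Add(226380, Mul(-32340, I)) ≈ Add(2.2638e+5, Mul(-32340., I))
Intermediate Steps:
Function('b')(L) = Mul(Pow(L, 2), Add(I, L)) (Function('b')(L) = Mul(Add(Pow(-1, Rational(1, 2)), L), Pow(L, 2)) = Mul(Add(I, L), Pow(L, 2)) = Mul(Pow(L, 2), Add(I, L)))
Mul(Function('b')(-7), Add(-370, -290)) = Mul(Mul(Pow(-7, 2), Add(I, -7)), Add(-370, -290)) = Mul(Mul(49, Add(-7, I)), -660) = Mul(Add(-343, Mul(49, I)), -660) = Add(226380, Mul(-32340, I))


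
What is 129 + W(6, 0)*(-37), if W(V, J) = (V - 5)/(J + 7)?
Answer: 866/7 ≈ 123.71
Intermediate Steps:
W(V, J) = (-5 + V)/(7 + J)
129 + W(6, 0)*(-37) = 129 + ((-5 + 6)/(7 + 0))*(-37) = 129 + (1/7)*(-37) = 129 + ((⅐)*1)*(-37) = 129 + (⅐)*(-37) = 129 - 37/7 = 866/7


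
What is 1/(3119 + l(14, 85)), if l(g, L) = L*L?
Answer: 1/10344 ≈ 9.6674e-5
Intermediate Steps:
l(g, L) = L²
1/(3119 + l(14, 85)) = 1/(3119 + 85²) = 1/(3119 + 7225) = 1/10344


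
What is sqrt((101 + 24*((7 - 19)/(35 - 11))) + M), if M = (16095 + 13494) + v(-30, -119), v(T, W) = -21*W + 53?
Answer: sqrt(32230) ≈ 179.53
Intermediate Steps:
v(T, W) = 53 - 21*W
M = 32141 (M = (16095 + 13494) + (53 - 21*(-119)) = 29589 + (53 + 2499) = 29589 + 2552 = 32141)
sqrt((101 + 24*((7 - 19)/(35 - 11))) + M) = sqrt((101 + 24*((7 - 19)/(35 - 11))) + 32141) = sqrt((101 + 24*(-12/24)) + 32141) = sqrt((101 + 24*(-12*1/24)) + 32141) = sqrt((101 + 24*(-1/2)) + 32141) = sqrt((101 - 12) + 32141) = sqrt(89 + 32141) = sqrt(32230)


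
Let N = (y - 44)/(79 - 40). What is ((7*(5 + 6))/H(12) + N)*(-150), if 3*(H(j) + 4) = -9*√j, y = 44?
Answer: -11550/23 + 17325*√3/23 ≈ 802.51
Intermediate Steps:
H(j) = -4 - 3*√j (H(j) = -4 + (-9*√j)/3 = -4 - 3*√j)
N = 0 (N = (44 - 44)/(79 - 40) = 0/39 = 0*(1/39) = 0)
((7*(5 + 6))/H(12) + N)*(-150) = ((7*(5 + 6))/(-4 - 6*√3) + 0)*(-150) = ((7*11)/(-4 - 6*√3) + 0)*(-150) = (77/(-4 - 6*√3) + 0)*(-150) = (77/(-4 - 6*√3))*(-150) = -11550/(-4 - 6*√3)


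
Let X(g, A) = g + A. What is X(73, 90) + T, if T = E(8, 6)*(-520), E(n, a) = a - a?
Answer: 163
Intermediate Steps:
E(n, a) = 0
T = 0 (T = 0*(-520) = 0)
X(g, A) = A + g
X(73, 90) + T = (90 + 73) + 0 = 163 + 0 = 163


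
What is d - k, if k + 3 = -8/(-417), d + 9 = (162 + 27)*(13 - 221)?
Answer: -16395614/417 ≈ -39318.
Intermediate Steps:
d = -39321 (d = -9 + (162 + 27)*(13 - 221) = -9 + 189*(-208) = -9 - 39312 = -39321)
k = -1243/417 (k = -3 - 8/(-417) = -3 - 8*(-1/417) = -3 + 8/417 = -1243/417 ≈ -2.9808)
d - k = -39321 - 1*(-1243/417) = -39321 + 1243/417 = -16395614/417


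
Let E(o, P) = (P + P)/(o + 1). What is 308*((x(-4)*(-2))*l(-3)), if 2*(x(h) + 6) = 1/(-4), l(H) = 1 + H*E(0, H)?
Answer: 71687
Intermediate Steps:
E(o, P) = 2*P/(1 + o) (E(o, P) = (2*P)/(1 + o) = 2*P/(1 + o))
l(H) = 1 + 2*H² (l(H) = 1 + H*(2*H/(1 + 0)) = 1 + H*(2*H/1) = 1 + H*(2*H*1) = 1 + H*(2*H) = 1 + 2*H²)
x(h) = -49/8 (x(h) = -6 + (1/(-4))/2 = -6 + (1*(-¼))/2 = -6 + (½)*(-¼) = -6 - ⅛ = -49/8)
308*((x(-4)*(-2))*l(-3)) = 308*((-49/8*(-2))*(1 + 2*(-3)²)) = 308*(49*(1 + 2*9)/4) = 308*(49*(1 + 18)/4) = 308*((49/4)*19) = 308*(931/4) = 71687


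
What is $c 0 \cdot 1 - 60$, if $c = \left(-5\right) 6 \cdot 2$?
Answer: $-60$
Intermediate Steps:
$c = -60$ ($c = \left(-30\right) 2 = -60$)
$c 0 \cdot 1 - 60 = - 60 \cdot 0 \cdot 1 - 60 = \left(-60\right) 0 - 60 = 0 - 60 = -60$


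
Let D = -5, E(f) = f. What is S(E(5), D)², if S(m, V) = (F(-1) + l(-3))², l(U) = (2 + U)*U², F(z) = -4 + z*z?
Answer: 20736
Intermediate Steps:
F(z) = -4 + z²
l(U) = U²*(2 + U)
S(m, V) = 144 (S(m, V) = ((-4 + (-1)²) + (-3)²*(2 - 3))² = ((-4 + 1) + 9*(-1))² = (-3 - 9)² = (-12)² = 144)
S(E(5), D)² = 144² = 20736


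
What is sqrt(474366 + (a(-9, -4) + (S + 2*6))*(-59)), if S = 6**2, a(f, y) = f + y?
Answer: sqrt(472301) ≈ 687.24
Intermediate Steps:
S = 36
sqrt(474366 + (a(-9, -4) + (S + 2*6))*(-59)) = sqrt(474366 + ((-9 - 4) + (36 + 2*6))*(-59)) = sqrt(474366 + (-13 + (36 + 12))*(-59)) = sqrt(474366 + (-13 + 48)*(-59)) = sqrt(474366 + 35*(-59)) = sqrt(474366 - 2065) = sqrt(472301)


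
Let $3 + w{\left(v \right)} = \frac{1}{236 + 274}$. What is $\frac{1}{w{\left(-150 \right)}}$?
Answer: $- \frac{510}{1529} \approx -0.33355$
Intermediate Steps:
$w{\left(v \right)} = - \frac{1529}{510}$ ($w{\left(v \right)} = -3 + \frac{1}{236 + 274} = -3 + \frac{1}{510} = - \frac{1529}{510}$)
$\frac{1}{w{\left(-150 \right)}} = \frac{1}{- \frac{1529}{510}} = - \frac{510}{1529}$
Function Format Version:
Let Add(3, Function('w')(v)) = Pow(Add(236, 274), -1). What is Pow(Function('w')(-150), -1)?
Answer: Rational(-510, 1529) ≈ -0.33355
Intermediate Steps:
Function('w')(v) = Rational(-1529, 510) (Function('w')(v) = Add(-3, Pow(Add(236, 274), -1)) = Add(-3, Pow(510, -1)) = Add(-3, Rational(1, 510)) = Rational(-1529, 510))
Pow(Function('w')(-150), -1) = Pow(Rational(-1529, 510), -1) = Rational(-510, 1529)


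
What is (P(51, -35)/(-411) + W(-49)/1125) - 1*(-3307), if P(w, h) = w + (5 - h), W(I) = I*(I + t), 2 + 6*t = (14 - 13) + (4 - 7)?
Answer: 1529971987/462375 ≈ 3308.9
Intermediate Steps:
t = -⅔ (t = -⅓ + ((14 - 13) + (4 - 7))/6 = -⅓ + (1 - 3)/6 = -⅓ + (⅙)*(-2) = -⅓ - ⅓ = -⅔ ≈ -0.66667)
W(I) = I*(-⅔ + I) (W(I) = I*(I - ⅔) = I*(-⅔ + I))
P(w, h) = 5 + w - h
(P(51, -35)/(-411) + W(-49)/1125) - 1*(-3307) = ((5 + 51 - 1*(-35))/(-411) + ((⅓)*(-49)*(-2 + 3*(-49)))/1125) - 1*(-3307) = ((5 + 51 + 35)*(-1/411) + ((⅓)*(-49)*(-2 - 147))*(1/1125)) + 3307 = (91*(-1/411) + ((⅓)*(-49)*(-149))*(1/1125)) + 3307 = (-91/411 + (7301/3)*(1/1125)) + 3307 = (-91/411 + 7301/3375) + 3307 = 897862/462375 + 3307 = 1529971987/462375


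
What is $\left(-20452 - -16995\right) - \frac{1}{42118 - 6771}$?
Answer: $- \frac{122194580}{35347} \approx -3457.0$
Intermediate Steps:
$\left(-20452 - -16995\right) - \frac{1}{42118 - 6771} = \left(-20452 + 16995\right) - \frac{1}{35347} = -3457 - \frac{1}{35347} = - \frac{122194580}{35347}$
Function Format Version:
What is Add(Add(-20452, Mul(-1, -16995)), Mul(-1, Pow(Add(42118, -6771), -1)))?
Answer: Rational(-122194580, 35347) ≈ -3457.0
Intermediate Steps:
Add(Add(-20452, Mul(-1, -16995)), Mul(-1, Pow(Add(42118, -6771), -1))) = Add(Add(-20452, 16995), Mul(-1, Pow(35347, -1))) = Add(-3457, Mul(-1, Rational(1, 35347))) = Add(-3457, Rational(-1, 35347)) = Rational(-122194580, 35347)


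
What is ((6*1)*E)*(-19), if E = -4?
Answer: 456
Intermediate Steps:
((6*1)*E)*(-19) = ((6*1)*(-4))*(-19) = (6*(-4))*(-19) = -24*(-19) = 456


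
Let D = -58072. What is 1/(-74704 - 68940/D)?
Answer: -14518/1084535437 ≈ -1.3386e-5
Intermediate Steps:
1/(-74704 - 68940/D) = 1/(-74704 - 68940/(-58072)) = 1/(-74704 - 68940*(-1/58072)) = 1/(-74704 + 17235/14518) = 1/(-1084535437/14518) = -14518/1084535437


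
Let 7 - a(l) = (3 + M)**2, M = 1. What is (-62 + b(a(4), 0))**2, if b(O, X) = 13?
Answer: 2401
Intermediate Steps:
a(l) = -9 (a(l) = 7 - (3 + 1)**2 = 7 - 1*4**2 = 7 - 1*16 = 7 - 16 = -9)
(-62 + b(a(4), 0))**2 = (-62 + 13)**2 = (-49)**2 = 2401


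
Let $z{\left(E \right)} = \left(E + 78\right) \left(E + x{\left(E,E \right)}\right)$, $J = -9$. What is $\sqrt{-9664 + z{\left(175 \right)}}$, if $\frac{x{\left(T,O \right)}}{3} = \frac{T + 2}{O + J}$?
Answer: $\frac{\sqrt{976041654}}{166} \approx 188.2$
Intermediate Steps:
$x{\left(T,O \right)} = \frac{3 \left(2 + T\right)}{-9 + O}$ ($x{\left(T,O \right)} = 3 \frac{T + 2}{O - 9} = 3 \frac{2 + T}{-9 + O} = \frac{3 \left(2 + T\right)}{-9 + O}$)
$z{\left(E \right)} = \left(78 + E\right) \left(E + \frac{3 \left(2 + E\right)}{-9 + E}\right)$ ($z{\left(E \right)} = \left(E + 78\right) \left(E + \frac{3 \left(2 + E\right)}{-9 + E}\right) = \left(78 + E\right) \left(E + \frac{3 \left(2 + E\right)}{-9 + E}\right)$)
$\sqrt{-9664 + z{\left(175 \right)}} = \sqrt{-9664 + \frac{468 + 175^{3} - 80850 + 72 \cdot 175^{2}}{-9 + 175}} = \sqrt{-9664 + \frac{468 + 5359375 - 80850 + 72 \cdot 30625}{166}} = \sqrt{-9664 + \frac{468 + 5359375 - 80850 + 2205000}{166}} = \sqrt{-9664 + \frac{1}{166} \cdot 7483993} = \sqrt{-9664 + \frac{7483993}{166}} = \sqrt{\frac{5879769}{166}} = \frac{\sqrt{976041654}}{166}$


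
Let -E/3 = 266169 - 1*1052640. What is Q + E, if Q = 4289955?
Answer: 6649368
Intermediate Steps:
E = 2359413 (E = -3*(266169 - 1*1052640) = -3*(266169 - 1052640) = -3*(-786471) = 2359413)
Q + E = 4289955 + 2359413 = 6649368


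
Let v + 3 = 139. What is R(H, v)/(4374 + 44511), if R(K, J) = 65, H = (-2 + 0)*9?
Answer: 13/9777 ≈ 0.0013297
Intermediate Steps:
v = 136 (v = -3 + 139 = 136)
H = -18 (H = -2*9 = -18)
R(H, v)/(4374 + 44511) = 65/(4374 + 44511) = 65/48885 = 65*(1/48885) = 13/9777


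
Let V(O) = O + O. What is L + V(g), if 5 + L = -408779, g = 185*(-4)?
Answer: -410264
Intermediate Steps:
g = -740
L = -408784 (L = -5 - 408779 = -408784)
V(O) = 2*O
L + V(g) = -408784 + 2*(-740) = -408784 - 1480 = -410264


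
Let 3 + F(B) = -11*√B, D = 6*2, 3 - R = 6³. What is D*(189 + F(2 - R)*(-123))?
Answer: 6696 + 16236*√215 ≈ 2.4476e+5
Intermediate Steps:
R = -213 (R = 3 - 1*6³ = 3 - 1*216 = 3 - 216 = -213)
D = 12
F(B) = -3 - 11*√B
D*(189 + F(2 - R)*(-123)) = 12*(189 + (-3 - 11*√(2 - 1*(-213)))*(-123)) = 12*(189 + (-3 - 11*√(2 + 213))*(-123)) = 12*(189 + (-3 - 11*√215)*(-123)) = 12*(189 + (369 + 1353*√215)) = 12*(558 + 1353*√215) = 6696 + 16236*√215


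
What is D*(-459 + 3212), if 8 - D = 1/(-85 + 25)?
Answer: 1324193/60 ≈ 22070.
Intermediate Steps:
D = 481/60 (D = 8 - 1/(-85 + 25) = 8 - 1/(-60) = 8 - 1*(-1/60) = 8 + 1/60 = 481/60 ≈ 8.0167)
D*(-459 + 3212) = 481*(-459 + 3212)/60 = (481/60)*2753 = 1324193/60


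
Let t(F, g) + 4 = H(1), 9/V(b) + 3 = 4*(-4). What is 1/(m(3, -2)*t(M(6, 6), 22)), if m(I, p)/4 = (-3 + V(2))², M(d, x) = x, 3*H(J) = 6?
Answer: -361/34848 ≈ -0.010359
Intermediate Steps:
H(J) = 2 (H(J) = (⅓)*6 = 2)
V(b) = -9/19 (V(b) = 9/(-3 + 4*(-4)) = 9/(-3 - 16) = 9/(-19) = 9*(-1/19) = -9/19)
t(F, g) = -2 (t(F, g) = -4 + 2 = -2)
m(I, p) = 17424/361 (m(I, p) = 4*(-3 - 9/19)² = 4*(-66/19)² = 4*(4356/361) = 17424/361)
1/(m(3, -2)*t(M(6, 6), 22)) = 1/((17424/361)*(-2)) = 1/(-34848/361) = -361/34848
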